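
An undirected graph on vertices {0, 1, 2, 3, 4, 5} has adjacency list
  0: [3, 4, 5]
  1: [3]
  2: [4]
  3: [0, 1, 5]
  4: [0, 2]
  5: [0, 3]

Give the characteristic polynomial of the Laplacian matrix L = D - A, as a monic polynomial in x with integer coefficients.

Each diagonal entry of L is the vertex degree and each off-diagonal entry is -1 where an edge is present, 0 otherwise; in the order [0, 1, 2, 3, 4, 5] the diagonal is [3, 1, 1, 3, 2, 2]. Computing det(xI - L) by cofactor expansion (or equivalently via sum-over-permutations) gives x^6 - 12x^5 + 52x^4 - 98x^3 + 76x^2 - 18x. The coefficient of x^5 equals -trace(L) = -12, matching the sum of degrees. The eigenvalues sum to 12, which equals trace(L) = 2|E|. The largest eigenvalue, 4.3928, is at most the vertex count 6.

x^6 - 12x^5 + 52x^4 - 98x^3 + 76x^2 - 18x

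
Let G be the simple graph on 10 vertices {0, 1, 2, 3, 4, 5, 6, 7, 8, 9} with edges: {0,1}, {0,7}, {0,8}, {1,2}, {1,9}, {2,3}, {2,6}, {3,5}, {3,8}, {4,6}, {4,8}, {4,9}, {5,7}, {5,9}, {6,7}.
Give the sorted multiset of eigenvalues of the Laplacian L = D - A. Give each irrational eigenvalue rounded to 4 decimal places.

[0, 2, 2, 2, 2, 2, 5, 5, 5, 5]

Each diagonal entry of L is the vertex degree and each off-diagonal entry is -1 where an edge is present, 0 otherwise; in the order [0, 1, 2, 3, 4, 5, 6, 7, 8, 9] the diagonal is [3, 3, 3, 3, 3, 3, 3, 3, 3, 3]. L is symmetric positive semidefinite, so every eigenvalue is real and nonnegative. The single zero eigenvalue shows the graph is connected. By the matrix-tree theorem the graph has (1/10) * product of the nonzero eigenvalues = 2000 spanning trees. The largest eigenvalue, 5, is at most the vertex count 10.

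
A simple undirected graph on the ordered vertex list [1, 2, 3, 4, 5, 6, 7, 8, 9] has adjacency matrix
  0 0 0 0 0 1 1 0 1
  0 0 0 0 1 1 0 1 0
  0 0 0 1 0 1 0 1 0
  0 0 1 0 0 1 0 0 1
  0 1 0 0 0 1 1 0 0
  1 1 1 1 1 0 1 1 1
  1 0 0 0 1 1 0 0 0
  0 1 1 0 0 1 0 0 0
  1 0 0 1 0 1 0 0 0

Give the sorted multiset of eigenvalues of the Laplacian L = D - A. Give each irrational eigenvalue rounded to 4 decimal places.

[0, 1.5858, 1.5858, 3, 3, 4.4142, 4.4142, 5, 9]

With the vertex order [1, 2, 3, 4, 5, 6, 7, 8, 9], the degrees are [3, 3, 3, 3, 3, 8, 3, 3, 3], giving D = diag(3, 3, 3, 3, 3, 8, 3, 3, 3) and L = D - A. The multiplicity of 0 as a Laplacian eigenvalue equals the number of connected components. The single zero eigenvalue shows the graph is connected. By the matrix-tree theorem the graph has (1/9) * product of the nonzero eigenvalues = 2205 spanning trees.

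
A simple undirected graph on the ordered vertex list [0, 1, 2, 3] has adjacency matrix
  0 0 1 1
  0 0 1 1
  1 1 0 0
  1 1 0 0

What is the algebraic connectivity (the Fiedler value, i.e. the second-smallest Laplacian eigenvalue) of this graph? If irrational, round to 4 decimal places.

2

With the vertex order [0, 1, 2, 3], the degrees are [2, 2, 2, 2], giving D = diag(2, 2, 2, 2) and L = D - A. The smallest Laplacian eigenvalue is always 0. The next one, lambda_2 = 2, measures how hard the graph is to disconnect: larger values mean better connectivity. By the matrix-tree theorem the graph has (1/4) * product of the nonzero eigenvalues = 4 spanning trees. There is one zero in the spectrum, matching the 1 component.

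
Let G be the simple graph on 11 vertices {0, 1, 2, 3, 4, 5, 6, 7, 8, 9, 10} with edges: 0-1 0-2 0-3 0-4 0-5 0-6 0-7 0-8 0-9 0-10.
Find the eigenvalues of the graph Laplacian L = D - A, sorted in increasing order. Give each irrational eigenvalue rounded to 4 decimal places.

[0, 1, 1, 1, 1, 1, 1, 1, 1, 1, 11]

With the vertex order [0, 1, 2, 3, 4, 5, 6, 7, 8, 9, 10], the degrees are [10, 1, 1, 1, 1, 1, 1, 1, 1, 1, 1], giving D = diag(10, 1, 1, 1, 1, 1, 1, 1, 1, 1, 1) and L = D - A. Diagonalising L (or applying a numerical eigensolver to the 11x11 matrix) gives the spectrum above. By the matrix-tree theorem the graph has (1/11) * product of the nonzero eigenvalues = 1 spanning tree.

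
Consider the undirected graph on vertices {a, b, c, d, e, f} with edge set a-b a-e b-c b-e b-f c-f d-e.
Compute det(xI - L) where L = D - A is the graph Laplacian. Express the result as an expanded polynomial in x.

x^6 - 14x^5 + 72x^4 - 166x^3 + 165x^2 - 54x

With the vertex order [a, b, c, d, e, f], the degrees are [2, 4, 2, 1, 3, 2], giving D = diag(2, 4, 2, 1, 3, 2) and L = D - A. Computing det(xI - L) by cofactor expansion (or equivalently via sum-over-permutations) gives x^6 - 14x^5 + 72x^4 - 166x^3 + 165x^2 - 54x. The constant term is 0 because L is singular (the all-ones vector lies in its kernel). There is one zero in the spectrum, matching the 1 component. The eigenvalues sum to 14, which equals trace(L) = 2|E|.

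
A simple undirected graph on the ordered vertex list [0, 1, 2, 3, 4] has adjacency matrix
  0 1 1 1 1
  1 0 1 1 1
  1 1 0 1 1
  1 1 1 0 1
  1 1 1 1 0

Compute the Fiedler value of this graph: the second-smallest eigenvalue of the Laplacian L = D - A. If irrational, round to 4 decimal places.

With the vertex order [0, 1, 2, 3, 4], the degrees are [4, 4, 4, 4, 4], giving D = diag(4, 4, 4, 4, 4) and L = D - A. Computing the eigenvalues of L and sorting gives [0, 5, 5, 5, 5]. The Fiedler value lambda_2 = 5 is strictly positive, so the graph is connected. The largest eigenvalue, 5, is at most the vertex count 5.

5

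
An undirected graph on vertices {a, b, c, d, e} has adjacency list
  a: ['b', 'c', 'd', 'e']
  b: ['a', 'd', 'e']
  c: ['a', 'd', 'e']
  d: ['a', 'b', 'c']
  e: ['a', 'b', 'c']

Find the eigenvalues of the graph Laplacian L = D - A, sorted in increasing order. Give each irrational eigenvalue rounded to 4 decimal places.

Reading degrees in the order [a, b, c, d, e] gives [4, 3, 3, 3, 3]; set D = diag(4, 3, 3, 3, 3) and form L = D - A. The multiplicity of 0 as a Laplacian eigenvalue equals the number of connected components. The single zero eigenvalue shows the graph is connected. The largest eigenvalue, 5, is at most the vertex count 5.

[0, 3, 3, 5, 5]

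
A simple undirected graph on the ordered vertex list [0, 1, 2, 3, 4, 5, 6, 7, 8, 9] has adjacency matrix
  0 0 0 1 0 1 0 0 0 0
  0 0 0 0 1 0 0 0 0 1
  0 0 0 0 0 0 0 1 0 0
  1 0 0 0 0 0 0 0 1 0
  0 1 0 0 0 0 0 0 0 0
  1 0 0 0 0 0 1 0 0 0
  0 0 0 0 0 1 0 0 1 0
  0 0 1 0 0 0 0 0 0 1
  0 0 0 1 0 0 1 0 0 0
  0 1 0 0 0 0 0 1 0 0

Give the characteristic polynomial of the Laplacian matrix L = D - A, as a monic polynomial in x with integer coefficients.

x^10 - 18x^9 + 136x^8 - 560x^7 + 1365x^6 - 2000x^5 + 1700x^4 - 750x^3 + 125x^2

Reading degrees in the order [0, 1, 2, 3, 4, 5, 6, 7, 8, 9] gives [2, 2, 1, 2, 1, 2, 2, 2, 2, 2]; set D = diag(2, 2, 1, 2, 1, 2, 2, 2, 2, 2) and form L = D - A. Computing det(xI - L) by cofactor expansion (or equivalently via sum-over-permutations) gives x^10 - 18x^9 + 136x^8 - 560x^7 + 1365x^6 - 2000x^5 + 1700x^4 - 750x^3 + 125x^2. The constant term is 0 because L is singular (the all-ones vector lies in its kernel). There are 2 zeros in the spectrum, matching the 2 components.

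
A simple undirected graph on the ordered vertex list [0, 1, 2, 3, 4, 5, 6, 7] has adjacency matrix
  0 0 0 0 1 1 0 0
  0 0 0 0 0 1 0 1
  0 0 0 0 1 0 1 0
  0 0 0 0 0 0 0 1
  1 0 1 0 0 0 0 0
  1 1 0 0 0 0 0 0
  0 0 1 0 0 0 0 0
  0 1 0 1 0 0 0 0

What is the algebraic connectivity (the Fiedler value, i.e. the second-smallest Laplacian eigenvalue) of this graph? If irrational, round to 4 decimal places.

With the vertex order [0, 1, 2, 3, 4, 5, 6, 7], the degrees are [2, 2, 2, 1, 2, 2, 1, 2], giving D = diag(2, 2, 2, 1, 2, 2, 1, 2) and L = D - A. The sorted Laplacian eigenvalues are [0, 0.1522, 0.5858, 1.2346, 2, 2.7654, 3.4142, 3.8478]; the algebraic connectivity is the second entry, 0.1522.

0.1522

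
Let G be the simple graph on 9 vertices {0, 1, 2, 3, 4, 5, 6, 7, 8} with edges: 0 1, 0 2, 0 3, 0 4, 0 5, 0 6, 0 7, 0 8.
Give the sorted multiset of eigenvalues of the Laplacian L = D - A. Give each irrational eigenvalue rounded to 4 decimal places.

[0, 1, 1, 1, 1, 1, 1, 1, 9]

Reading degrees in the order [0, 1, 2, 3, 4, 5, 6, 7, 8] gives [8, 1, 1, 1, 1, 1, 1, 1, 1]; set D = diag(8, 1, 1, 1, 1, 1, 1, 1, 1) and form L = D - A. Diagonalising L (or applying a numerical eigensolver to the 9x9 matrix) gives the spectrum above.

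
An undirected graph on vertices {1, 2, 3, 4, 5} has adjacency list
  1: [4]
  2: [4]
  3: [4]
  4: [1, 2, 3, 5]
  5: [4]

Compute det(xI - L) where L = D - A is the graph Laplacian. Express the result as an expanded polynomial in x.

x^5 - 8x^4 + 18x^3 - 16x^2 + 5x

With the vertex order [1, 2, 3, 4, 5], the degrees are [1, 1, 1, 4, 1], giving D = diag(1, 1, 1, 4, 1) and L = D - A. L has integer entries, so p(x) = det(xI - L) has integer coefficients. Expanding the determinant yields x^5 - 8x^4 + 18x^3 - 16x^2 + 5x. The constant term is 0 because L is singular (the all-ones vector lies in its kernel). The eigenvalues sum to 8, which equals trace(L) = 2|E|.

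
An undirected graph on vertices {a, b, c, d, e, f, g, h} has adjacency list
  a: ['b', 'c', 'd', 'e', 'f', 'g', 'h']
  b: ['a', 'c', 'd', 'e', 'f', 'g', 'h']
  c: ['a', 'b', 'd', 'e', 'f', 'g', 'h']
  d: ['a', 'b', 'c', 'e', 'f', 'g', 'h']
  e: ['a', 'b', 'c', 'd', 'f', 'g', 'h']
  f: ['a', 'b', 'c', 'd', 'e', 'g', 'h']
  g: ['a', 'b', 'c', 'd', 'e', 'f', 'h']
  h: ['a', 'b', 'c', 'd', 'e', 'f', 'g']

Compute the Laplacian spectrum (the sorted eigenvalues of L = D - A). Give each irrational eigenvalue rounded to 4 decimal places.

[0, 8, 8, 8, 8, 8, 8, 8]

With the vertex order [a, b, c, d, e, f, g, h], the degrees are [7, 7, 7, 7, 7, 7, 7, 7], giving D = diag(7, 7, 7, 7, 7, 7, 7, 7) and L = D - A. Diagonalising L (or applying a numerical eigensolver to the 8x8 matrix) gives the spectrum above. By the matrix-tree theorem the graph has (1/8) * product of the nonzero eigenvalues = 262144 spanning trees. The eigenvalues sum to 56, which equals trace(L) = 2|E|.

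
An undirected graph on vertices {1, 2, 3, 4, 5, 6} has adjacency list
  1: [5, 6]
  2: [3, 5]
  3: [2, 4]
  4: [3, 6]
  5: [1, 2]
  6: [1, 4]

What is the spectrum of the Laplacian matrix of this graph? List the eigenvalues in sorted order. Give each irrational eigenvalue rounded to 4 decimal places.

[0, 1, 1, 3, 3, 4]

Reading degrees in the order [1, 2, 3, 4, 5, 6] gives [2, 2, 2, 2, 2, 2]; set D = diag(2, 2, 2, 2, 2, 2) and form L = D - A. Diagonalising L (or applying a numerical eigensolver to the 6x6 matrix) gives the spectrum above. The single zero eigenvalue shows the graph is connected. The eigenvalues sum to 12, which equals trace(L) = 2|E|.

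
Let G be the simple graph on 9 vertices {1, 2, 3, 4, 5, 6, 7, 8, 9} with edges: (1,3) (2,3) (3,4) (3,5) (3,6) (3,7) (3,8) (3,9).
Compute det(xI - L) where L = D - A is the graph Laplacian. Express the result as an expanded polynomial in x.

x^9 - 16x^8 + 84x^7 - 224x^6 + 350x^5 - 336x^4 + 196x^3 - 64x^2 + 9x

With the vertex order [1, 2, 3, 4, 5, 6, 7, 8, 9], the degrees are [1, 1, 8, 1, 1, 1, 1, 1, 1], giving D = diag(1, 1, 8, 1, 1, 1, 1, 1, 1) and L = D - A. L has integer entries, so p(x) = det(xI - L) has integer coefficients. Expanding the determinant yields x^9 - 16x^8 + 84x^7 - 224x^6 + 350x^5 - 336x^4 + 196x^3 - 64x^2 + 9x. The constant term is 0 because L is singular (the all-ones vector lies in its kernel). There is one zero in the spectrum, matching the 1 component.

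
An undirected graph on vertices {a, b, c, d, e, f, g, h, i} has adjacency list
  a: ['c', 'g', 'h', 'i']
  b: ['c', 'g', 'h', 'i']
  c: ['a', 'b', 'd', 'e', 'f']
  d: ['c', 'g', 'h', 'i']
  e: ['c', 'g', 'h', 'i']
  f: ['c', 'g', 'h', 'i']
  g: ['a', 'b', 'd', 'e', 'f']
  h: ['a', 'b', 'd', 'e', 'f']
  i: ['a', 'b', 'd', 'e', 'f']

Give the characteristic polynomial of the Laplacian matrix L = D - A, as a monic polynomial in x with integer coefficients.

Each diagonal entry of L is the vertex degree and each off-diagonal entry is -1 where an edge is present, 0 otherwise; in the order [a, b, c, d, e, f, g, h, i] the diagonal is [4, 4, 5, 4, 4, 4, 5, 5, 5]. L has integer entries, so p(x) = det(xI - L) has integer coefficients. Expanding the determinant yields x^9 - 40x^8 + 690x^7 - 6720x^6 + 40485x^5 - 154704x^4 + 366560x^3 - 492800x^2 + 288000x. Since p(0) = det(-L) = 0, x divides p(x). By the matrix-tree theorem the graph has (1/9) * product of the nonzero eigenvalues = 32000 spanning trees. The largest eigenvalue, 9, is at most the vertex count 9.

x^9 - 40x^8 + 690x^7 - 6720x^6 + 40485x^5 - 154704x^4 + 366560x^3 - 492800x^2 + 288000x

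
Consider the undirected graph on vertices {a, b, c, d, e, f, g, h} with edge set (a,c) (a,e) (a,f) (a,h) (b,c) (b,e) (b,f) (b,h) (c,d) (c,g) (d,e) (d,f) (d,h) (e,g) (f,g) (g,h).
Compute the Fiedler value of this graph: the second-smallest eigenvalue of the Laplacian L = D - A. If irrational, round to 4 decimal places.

4

Reading degrees in the order [a, b, c, d, e, f, g, h] gives [4, 4, 4, 4, 4, 4, 4, 4]; set D = diag(4, 4, 4, 4, 4, 4, 4, 4) and form L = D - A. The sorted Laplacian eigenvalues are [0, 4, 4, 4, 4, 4, 4, 8]; the algebraic connectivity is the second entry, 4.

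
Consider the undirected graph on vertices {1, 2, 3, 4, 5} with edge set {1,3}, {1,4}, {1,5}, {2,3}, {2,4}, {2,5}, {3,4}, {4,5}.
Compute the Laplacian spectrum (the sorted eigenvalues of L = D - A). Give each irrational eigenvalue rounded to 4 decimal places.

[0, 3, 3, 5, 5]

Reading degrees in the order [1, 2, 3, 4, 5] gives [3, 3, 3, 4, 3]; set D = diag(3, 3, 3, 4, 3) and form L = D - A. Diagonalising L (or applying a numerical eigensolver to the 5x5 matrix) gives the spectrum above. The single zero eigenvalue shows the graph is connected. By the matrix-tree theorem the graph has (1/5) * product of the nonzero eigenvalues = 45 spanning trees.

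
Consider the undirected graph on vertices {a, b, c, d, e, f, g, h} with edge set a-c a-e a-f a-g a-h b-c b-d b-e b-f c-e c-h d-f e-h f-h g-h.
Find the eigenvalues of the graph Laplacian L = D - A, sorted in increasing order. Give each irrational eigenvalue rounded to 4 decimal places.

[0, 1.3089, 2.2296, 4, 4.5834, 5, 6, 6.8781]

With the vertex order [a, b, c, d, e, f, g, h], the degrees are [5, 4, 4, 2, 4, 4, 2, 5], giving D = diag(5, 4, 4, 2, 4, 4, 2, 5) and L = D - A. L is symmetric positive semidefinite, so every eigenvalue is real and nonnegative.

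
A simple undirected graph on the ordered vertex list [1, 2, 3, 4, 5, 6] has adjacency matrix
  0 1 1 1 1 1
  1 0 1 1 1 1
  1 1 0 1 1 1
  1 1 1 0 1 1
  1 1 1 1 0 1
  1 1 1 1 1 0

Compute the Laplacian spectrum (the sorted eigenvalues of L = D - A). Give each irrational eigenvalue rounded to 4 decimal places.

[0, 6, 6, 6, 6, 6]

Each diagonal entry of L is the vertex degree and each off-diagonal entry is -1 where an edge is present, 0 otherwise; in the order [1, 2, 3, 4, 5, 6] the diagonal is [5, 5, 5, 5, 5, 5]. The multiplicity of 0 as a Laplacian eigenvalue equals the number of connected components. The single zero eigenvalue shows the graph is connected. The largest eigenvalue, 6, is at most the vertex count 6.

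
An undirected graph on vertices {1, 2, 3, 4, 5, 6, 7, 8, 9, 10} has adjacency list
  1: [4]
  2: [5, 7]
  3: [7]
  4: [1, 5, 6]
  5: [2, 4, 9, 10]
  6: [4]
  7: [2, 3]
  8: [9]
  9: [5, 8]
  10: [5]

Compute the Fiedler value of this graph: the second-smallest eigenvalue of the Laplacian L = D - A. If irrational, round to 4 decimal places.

With the vertex order [1, 2, 3, 4, 5, 6, 7, 8, 9, 10], the degrees are [1, 2, 1, 3, 4, 1, 2, 1, 2, 1], giving D = diag(1, 2, 1, 3, 4, 1, 2, 1, 2, 1) and L = D - A. The sorted Laplacian eigenvalues are [0, 0.2207, 0.3298, 0.7073, 1, 1.4285, 2.3268, 3.0917, 3.5074, 5.3876]; the algebraic connectivity is the second entry, 0.2207. The largest eigenvalue, 5.3876, is at most the vertex count 10.

0.2207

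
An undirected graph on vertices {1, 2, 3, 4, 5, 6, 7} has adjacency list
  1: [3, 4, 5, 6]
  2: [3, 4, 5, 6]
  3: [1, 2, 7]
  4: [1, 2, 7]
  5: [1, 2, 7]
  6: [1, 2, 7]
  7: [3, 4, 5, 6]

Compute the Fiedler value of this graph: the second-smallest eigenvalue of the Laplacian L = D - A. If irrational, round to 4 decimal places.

Reading degrees in the order [1, 2, 3, 4, 5, 6, 7] gives [4, 4, 3, 3, 3, 3, 4]; set D = diag(4, 4, 3, 3, 3, 3, 4) and form L = D - A. Computing the eigenvalues of L and sorting gives [0, 3, 3, 3, 4, 4, 7]. The Fiedler value lambda_2 = 3 is strictly positive, so the graph is connected. The eigenvalues sum to 24, which equals trace(L) = 2|E|. The largest eigenvalue, 7, is at most the vertex count 7.

3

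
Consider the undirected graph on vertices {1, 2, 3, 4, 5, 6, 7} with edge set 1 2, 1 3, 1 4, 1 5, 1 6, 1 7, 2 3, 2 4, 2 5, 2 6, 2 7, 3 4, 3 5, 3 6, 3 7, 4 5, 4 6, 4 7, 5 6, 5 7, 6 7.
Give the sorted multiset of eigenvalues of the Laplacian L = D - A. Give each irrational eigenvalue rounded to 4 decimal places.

Each diagonal entry of L is the vertex degree and each off-diagonal entry is -1 where an edge is present, 0 otherwise; in the order [1, 2, 3, 4, 5, 6, 7] the diagonal is [6, 6, 6, 6, 6, 6, 6]. Since every row of L sums to 0, the all-ones vector is in the kernel and 0 is an eigenvalue. The single zero eigenvalue shows the graph is connected. The eigenvalues sum to 42, which equals trace(L) = 2|E|.

[0, 7, 7, 7, 7, 7, 7]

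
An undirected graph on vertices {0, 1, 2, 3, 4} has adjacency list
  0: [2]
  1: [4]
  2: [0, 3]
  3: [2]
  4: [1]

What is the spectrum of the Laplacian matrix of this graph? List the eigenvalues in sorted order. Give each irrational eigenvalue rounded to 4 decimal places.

[0, 0, 1, 2, 3]

Each diagonal entry of L is the vertex degree and each off-diagonal entry is -1 where an edge is present, 0 otherwise; in the order [0, 1, 2, 3, 4] the diagonal is [1, 1, 2, 1, 1]. Diagonalising L (or applying a numerical eigensolver to the 5x5 matrix) gives the spectrum above. The 2 zero eigenvalues correspond to the 2 connected components. There are 2 zeros in the spectrum, matching the 2 components. The eigenvalues sum to 6, which equals trace(L) = 2|E|.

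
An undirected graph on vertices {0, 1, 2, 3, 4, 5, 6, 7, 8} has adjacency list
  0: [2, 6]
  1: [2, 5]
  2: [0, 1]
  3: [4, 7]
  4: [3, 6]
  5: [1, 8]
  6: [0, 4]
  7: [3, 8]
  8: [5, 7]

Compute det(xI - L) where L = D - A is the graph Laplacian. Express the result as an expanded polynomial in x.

With the vertex order [0, 1, 2, 3, 4, 5, 6, 7, 8], the degrees are [2, 2, 2, 2, 2, 2, 2, 2, 2], giving D = diag(2, 2, 2, 2, 2, 2, 2, 2, 2) and L = D - A. Computing det(xI - L) by cofactor expansion (or equivalently via sum-over-permutations) gives x^9 - 18x^8 + 135x^7 - 546x^6 + 1287x^5 - 1782x^4 + 1386x^3 - 540x^2 + 81x. The constant term is 0 because L is singular (the all-ones vector lies in its kernel). There is one zero in the spectrum, matching the 1 component. The largest eigenvalue, 3.8794, is at most the vertex count 9.

x^9 - 18x^8 + 135x^7 - 546x^6 + 1287x^5 - 1782x^4 + 1386x^3 - 540x^2 + 81x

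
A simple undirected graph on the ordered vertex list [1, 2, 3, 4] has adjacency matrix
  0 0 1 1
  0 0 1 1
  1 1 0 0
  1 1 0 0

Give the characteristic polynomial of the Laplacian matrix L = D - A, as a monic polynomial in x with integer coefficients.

x^4 - 8x^3 + 20x^2 - 16x

Each diagonal entry of L is the vertex degree and each off-diagonal entry is -1 where an edge is present, 0 otherwise; in the order [1, 2, 3, 4] the diagonal is [2, 2, 2, 2]. Computing det(xI - L) by cofactor expansion (or equivalently via sum-over-permutations) gives x^4 - 8x^3 + 20x^2 - 16x. The constant term is 0 because L is singular (the all-ones vector lies in its kernel). The largest eigenvalue, 4, is at most the vertex count 4. There is one zero in the spectrum, matching the 1 component.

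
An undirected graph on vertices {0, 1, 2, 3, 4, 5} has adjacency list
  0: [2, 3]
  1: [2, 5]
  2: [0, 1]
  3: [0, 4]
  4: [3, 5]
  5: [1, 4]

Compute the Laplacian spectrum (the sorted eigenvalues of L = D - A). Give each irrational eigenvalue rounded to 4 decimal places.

With the vertex order [0, 1, 2, 3, 4, 5], the degrees are [2, 2, 2, 2, 2, 2], giving D = diag(2, 2, 2, 2, 2, 2) and L = D - A. Diagonalising L (or applying a numerical eigensolver to the 6x6 matrix) gives the spectrum above. The largest eigenvalue, 4, is at most the vertex count 6. The eigenvalues sum to 12, which equals trace(L) = 2|E|.

[0, 1, 1, 3, 3, 4]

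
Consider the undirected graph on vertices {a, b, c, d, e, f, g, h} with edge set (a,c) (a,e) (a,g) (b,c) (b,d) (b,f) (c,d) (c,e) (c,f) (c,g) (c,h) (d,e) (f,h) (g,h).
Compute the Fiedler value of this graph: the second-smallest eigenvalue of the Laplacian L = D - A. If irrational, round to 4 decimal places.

1.7530

Reading degrees in the order [a, b, c, d, e, f, g, h] gives [3, 3, 7, 3, 3, 3, 3, 3]; set D = diag(3, 3, 7, 3, 3, 3, 3, 3) and form L = D - A. The sorted Laplacian eigenvalues are [0, 1.7530, 1.7530, 3.4450, 3.4450, 4.8019, 4.8019, 8]; the algebraic connectivity is the second entry, 1.7530. The largest eigenvalue, 8, is at most the vertex count 8. There is one zero in the spectrum, matching the 1 component.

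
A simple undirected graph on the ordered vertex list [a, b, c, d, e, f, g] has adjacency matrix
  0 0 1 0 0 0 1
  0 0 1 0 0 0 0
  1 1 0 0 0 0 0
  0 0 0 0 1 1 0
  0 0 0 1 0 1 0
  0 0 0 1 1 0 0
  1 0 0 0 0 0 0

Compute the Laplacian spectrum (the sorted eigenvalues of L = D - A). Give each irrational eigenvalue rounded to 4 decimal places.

[0, 0, 0.5858, 2, 3, 3, 3.4142]

With the vertex order [a, b, c, d, e, f, g], the degrees are [2, 1, 2, 2, 2, 2, 1], giving D = diag(2, 1, 2, 2, 2, 2, 1) and L = D - A. Diagonalising L (or applying a numerical eigensolver to the 7x7 matrix) gives the spectrum above. The 2 zero eigenvalues correspond to the 2 connected components. There are 2 zeros in the spectrum, matching the 2 components.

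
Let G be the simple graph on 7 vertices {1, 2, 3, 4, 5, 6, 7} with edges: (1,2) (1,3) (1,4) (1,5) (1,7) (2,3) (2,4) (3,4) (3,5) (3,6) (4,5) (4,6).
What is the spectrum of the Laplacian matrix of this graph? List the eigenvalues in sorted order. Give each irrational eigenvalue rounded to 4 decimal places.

[0, 0.9275, 2.1187, 3, 5.6573, 6, 6.2965]

Each diagonal entry of L is the vertex degree and each off-diagonal entry is -1 where an edge is present, 0 otherwise; in the order [1, 2, 3, 4, 5, 6, 7] the diagonal is [5, 3, 5, 5, 3, 2, 1]. L is symmetric positive semidefinite, so every eigenvalue is real and nonnegative. The eigenvalues sum to 24, which equals trace(L) = 2|E|.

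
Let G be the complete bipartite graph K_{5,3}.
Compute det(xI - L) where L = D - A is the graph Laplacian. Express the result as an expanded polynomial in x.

x^8 - 30x^7 + 375x^6 - 2540x^5 + 10095x^4 - 23598x^3 + 30105x^2 - 16200x

The graph has 8 vertices and degree multiset [5, 5, 5, 3, 3, 3, 3, 3]; D is the diagonal matrix of degrees and L = D - A. L has integer entries, so p(x) = det(xI - L) has integer coefficients. Expanding the determinant yields x^8 - 30x^7 + 375x^6 - 2540x^5 + 10095x^4 - 23598x^3 + 30105x^2 - 16200x. Since p(0) = det(-L) = 0, x divides p(x). By the matrix-tree theorem the graph has (1/8) * product of the nonzero eigenvalues = 2025 spanning trees.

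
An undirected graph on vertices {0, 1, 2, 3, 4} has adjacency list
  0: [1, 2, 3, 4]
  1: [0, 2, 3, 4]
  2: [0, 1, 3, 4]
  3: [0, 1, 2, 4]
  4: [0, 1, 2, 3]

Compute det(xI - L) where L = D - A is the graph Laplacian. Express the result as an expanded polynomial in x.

x^5 - 20x^4 + 150x^3 - 500x^2 + 625x

Reading degrees in the order [0, 1, 2, 3, 4] gives [4, 4, 4, 4, 4]; set D = diag(4, 4, 4, 4, 4) and form L = D - A. The eigenvalues of L are [0, 5, 5, 5, 5]; the characteristic polynomial is the product of (x - lambda_i), which multiplies out to x^5 - 20x^4 + 150x^3 - 500x^2 + 625x. The constant term is 0 because L is singular (the all-ones vector lies in its kernel).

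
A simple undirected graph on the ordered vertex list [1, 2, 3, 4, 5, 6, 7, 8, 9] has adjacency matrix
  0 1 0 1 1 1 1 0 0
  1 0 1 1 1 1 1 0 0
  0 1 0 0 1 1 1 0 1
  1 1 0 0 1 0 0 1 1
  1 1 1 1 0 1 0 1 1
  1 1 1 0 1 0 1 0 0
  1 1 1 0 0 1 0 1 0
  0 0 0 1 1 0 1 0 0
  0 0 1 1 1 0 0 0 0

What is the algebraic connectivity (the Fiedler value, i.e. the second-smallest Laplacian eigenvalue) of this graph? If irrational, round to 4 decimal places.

Reading degrees in the order [1, 2, 3, 4, 5, 6, 7, 8, 9] gives [5, 6, 5, 5, 7, 5, 5, 3, 3]; set D = diag(5, 6, 5, 5, 7, 5, 5, 3, 3) and form L = D - A. The sorted Laplacian eigenvalues are [0, 2.6499, 2.8378, 4.3313, 5.7208, 6, 6.7792, 7.3241, 8.3568]; the algebraic connectivity is the second entry, 2.6499. The largest eigenvalue, 8.3568, is at most the vertex count 9. The eigenvalues sum to 44, which equals trace(L) = 2|E|.

2.6499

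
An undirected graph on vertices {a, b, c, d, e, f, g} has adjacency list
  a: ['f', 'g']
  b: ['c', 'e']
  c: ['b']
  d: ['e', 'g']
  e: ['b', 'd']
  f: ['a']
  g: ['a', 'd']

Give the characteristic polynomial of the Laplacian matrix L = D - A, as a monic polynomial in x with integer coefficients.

With the vertex order [a, b, c, d, e, f, g], the degrees are [2, 2, 1, 2, 2, 1, 2], giving D = diag(2, 2, 1, 2, 2, 1, 2) and L = D - A. Computing det(xI - L) by cofactor expansion (or equivalently via sum-over-permutations) gives x^7 - 12x^6 + 55x^5 - 120x^4 + 126x^3 - 56x^2 + 7x. The constant term is 0 because L is singular (the all-ones vector lies in its kernel). By the matrix-tree theorem the graph has (1/7) * product of the nonzero eigenvalues = 1 spanning tree.

x^7 - 12x^6 + 55x^5 - 120x^4 + 126x^3 - 56x^2 + 7x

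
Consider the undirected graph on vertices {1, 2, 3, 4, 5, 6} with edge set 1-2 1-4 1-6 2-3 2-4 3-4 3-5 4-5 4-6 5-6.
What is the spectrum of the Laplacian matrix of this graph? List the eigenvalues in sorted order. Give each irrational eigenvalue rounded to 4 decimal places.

[0, 2.3820, 2.3820, 4.6180, 4.6180, 6]

Each diagonal entry of L is the vertex degree and each off-diagonal entry is -1 where an edge is present, 0 otherwise; in the order [1, 2, 3, 4, 5, 6] the diagonal is [3, 3, 3, 5, 3, 3]. The multiplicity of 0 as a Laplacian eigenvalue equals the number of connected components. The single zero eigenvalue shows the graph is connected. The eigenvalues sum to 20, which equals trace(L) = 2|E|. There is one zero in the spectrum, matching the 1 component.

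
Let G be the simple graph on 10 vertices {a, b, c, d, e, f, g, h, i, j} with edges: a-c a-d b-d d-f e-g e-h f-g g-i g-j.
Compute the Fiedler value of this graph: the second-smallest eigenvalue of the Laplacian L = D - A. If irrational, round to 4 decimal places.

Reading degrees in the order [a, b, c, d, e, f, g, h, i, j] gives [2, 1, 1, 3, 2, 2, 4, 1, 1, 1]; set D = diag(2, 1, 1, 3, 2, 2, 4, 1, 1, 1) and form L = D - A. The smallest Laplacian eigenvalue is always 0. The next one, lambda_2 = 0.1626, measures how hard the graph is to disconnect: larger values mean better connectivity. The eigenvalues sum to 18, which equals trace(L) = 2|E|.

0.1626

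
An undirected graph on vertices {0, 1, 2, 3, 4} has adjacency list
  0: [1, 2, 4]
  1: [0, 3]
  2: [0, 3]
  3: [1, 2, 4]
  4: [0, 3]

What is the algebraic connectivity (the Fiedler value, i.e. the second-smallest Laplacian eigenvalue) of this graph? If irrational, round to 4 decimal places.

2

With the vertex order [0, 1, 2, 3, 4], the degrees are [3, 2, 2, 3, 2], giving D = diag(3, 2, 2, 3, 2) and L = D - A. Computing the eigenvalues of L and sorting gives [0, 2, 2, 3, 5]. The Fiedler value lambda_2 = 2 is strictly positive, so the graph is connected. There is one zero in the spectrum, matching the 1 component.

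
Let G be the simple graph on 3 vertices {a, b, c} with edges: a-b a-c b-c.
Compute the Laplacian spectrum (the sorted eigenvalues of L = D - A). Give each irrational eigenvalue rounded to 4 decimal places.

Reading degrees in the order [a, b, c] gives [2, 2, 2]; set D = diag(2, 2, 2) and form L = D - A. Diagonalising L (or applying a numerical eigensolver to the 3x3 matrix) gives the spectrum above. The eigenvalues sum to 6, which equals trace(L) = 2|E|. There is one zero in the spectrum, matching the 1 component.

[0, 3, 3]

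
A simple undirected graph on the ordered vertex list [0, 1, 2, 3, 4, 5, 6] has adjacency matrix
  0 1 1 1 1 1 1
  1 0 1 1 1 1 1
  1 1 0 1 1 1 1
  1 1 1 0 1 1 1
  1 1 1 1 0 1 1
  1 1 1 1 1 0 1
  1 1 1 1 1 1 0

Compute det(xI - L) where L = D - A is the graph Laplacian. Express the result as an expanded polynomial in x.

x^7 - 42x^6 + 735x^5 - 6860x^4 + 36015x^3 - 100842x^2 + 117649x

Reading degrees in the order [0, 1, 2, 3, 4, 5, 6] gives [6, 6, 6, 6, 6, 6, 6]; set D = diag(6, 6, 6, 6, 6, 6, 6) and form L = D - A. The eigenvalues of L are [0, 7, 7, 7, 7, 7, 7]; the characteristic polynomial is the product of (x - lambda_i), which multiplies out to x^7 - 42x^6 + 735x^5 - 6860x^4 + 36015x^3 - 100842x^2 + 117649x. Since p(0) = det(-L) = 0, x divides p(x). There is one zero in the spectrum, matching the 1 component.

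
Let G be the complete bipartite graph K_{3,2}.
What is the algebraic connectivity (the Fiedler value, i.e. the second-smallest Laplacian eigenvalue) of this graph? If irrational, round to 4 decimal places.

The graph has 5 vertices and degree multiset [3, 3, 2, 2, 2]; D is the diagonal matrix of degrees and L = D - A. The sorted Laplacian eigenvalues are [0, 2, 2, 3, 5]; the algebraic connectivity is the second entry, 2. The largest eigenvalue, 5, is at most the vertex count 5.

2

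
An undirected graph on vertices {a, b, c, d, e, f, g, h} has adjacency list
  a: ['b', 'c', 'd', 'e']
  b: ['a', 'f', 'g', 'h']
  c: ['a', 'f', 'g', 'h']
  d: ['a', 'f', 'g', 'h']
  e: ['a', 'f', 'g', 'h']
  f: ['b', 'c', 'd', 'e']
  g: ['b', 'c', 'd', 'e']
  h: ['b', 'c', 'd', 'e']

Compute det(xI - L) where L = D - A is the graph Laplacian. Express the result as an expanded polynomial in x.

With the vertex order [a, b, c, d, e, f, g, h], the degrees are [4, 4, 4, 4, 4, 4, 4, 4], giving D = diag(4, 4, 4, 4, 4, 4, 4, 4) and L = D - A. The eigenvalues of L are [0, 4, 4, 4, 4, 4, 4, 8]; the characteristic polynomial is the product of (x - lambda_i), which multiplies out to x^8 - 32x^7 + 432x^6 - 3200x^5 + 14080x^4 - 36864x^3 + 53248x^2 - 32768x. Since p(0) = det(-L) = 0, x divides p(x). The eigenvalues sum to 32, which equals trace(L) = 2|E|.

x^8 - 32x^7 + 432x^6 - 3200x^5 + 14080x^4 - 36864x^3 + 53248x^2 - 32768x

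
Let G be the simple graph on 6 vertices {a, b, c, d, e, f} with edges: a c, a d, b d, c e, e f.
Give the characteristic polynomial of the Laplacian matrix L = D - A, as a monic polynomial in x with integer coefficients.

With the vertex order [a, b, c, d, e, f], the degrees are [2, 1, 2, 2, 2, 1], giving D = diag(2, 1, 2, 2, 2, 1) and L = D - A. L has integer entries, so p(x) = det(xI - L) has integer coefficients. Expanding the determinant yields x^6 - 10x^5 + 36x^4 - 56x^3 + 35x^2 - 6x. Since p(0) = det(-L) = 0, x divides p(x). There is one zero in the spectrum, matching the 1 component.

x^6 - 10x^5 + 36x^4 - 56x^3 + 35x^2 - 6x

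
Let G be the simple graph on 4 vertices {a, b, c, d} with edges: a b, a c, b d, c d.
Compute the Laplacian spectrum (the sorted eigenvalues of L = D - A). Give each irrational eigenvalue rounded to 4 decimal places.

Each diagonal entry of L is the vertex degree and each off-diagonal entry is -1 where an edge is present, 0 otherwise; in the order [a, b, c, d] the diagonal is [2, 2, 2, 2]. Diagonalising L (or applying a numerical eigensolver to the 4x4 matrix) gives the spectrum above. The single zero eigenvalue shows the graph is connected. There is one zero in the spectrum, matching the 1 component. By the matrix-tree theorem the graph has (1/4) * product of the nonzero eigenvalues = 4 spanning trees.

[0, 2, 2, 4]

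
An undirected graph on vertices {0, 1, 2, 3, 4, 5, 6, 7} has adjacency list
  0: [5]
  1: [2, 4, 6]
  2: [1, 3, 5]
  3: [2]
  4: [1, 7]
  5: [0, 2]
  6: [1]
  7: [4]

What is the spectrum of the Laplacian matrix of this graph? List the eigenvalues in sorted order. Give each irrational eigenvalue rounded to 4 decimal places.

Each diagonal entry of L is the vertex degree and each off-diagonal entry is -1 where an edge is present, 0 otherwise; in the order [0, 1, 2, 3, 4, 5, 6, 7] the diagonal is [1, 3, 3, 1, 2, 2, 1, 1]. L is symmetric positive semidefinite, so every eigenvalue is real and nonnegative. The single zero eigenvalue shows the graph is connected. By the matrix-tree theorem the graph has (1/8) * product of the nonzero eigenvalues = 1 spanning tree.

[0, 0.2509, 0.5858, 0.7287, 2, 2.3349, 3.4142, 4.6855]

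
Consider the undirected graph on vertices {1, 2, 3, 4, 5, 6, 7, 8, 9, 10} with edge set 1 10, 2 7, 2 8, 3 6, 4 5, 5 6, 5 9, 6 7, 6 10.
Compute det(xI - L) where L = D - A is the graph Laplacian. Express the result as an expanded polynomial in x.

Reading degrees in the order [1, 2, 3, 4, 5, 6, 7, 8, 9, 10] gives [1, 2, 1, 1, 3, 4, 2, 1, 1, 2]; set D = diag(1, 2, 1, 1, 3, 4, 2, 1, 1, 2) and form L = D - A. Computing det(xI - L) by cofactor expansion (or equivalently via sum-over-permutations) gives x^10 - 18x^9 + 132x^8 - 514x^7 + 1160x^6 - 1556x^5 + 1226x^4 - 540x^3 + 119x^2 - 10x. The constant term is 0 because L is singular (the all-ones vector lies in its kernel). The largest eigenvalue, 5.3876, is at most the vertex count 10. By the matrix-tree theorem the graph has (1/10) * product of the nonzero eigenvalues = 1 spanning tree.

x^10 - 18x^9 + 132x^8 - 514x^7 + 1160x^6 - 1556x^5 + 1226x^4 - 540x^3 + 119x^2 - 10x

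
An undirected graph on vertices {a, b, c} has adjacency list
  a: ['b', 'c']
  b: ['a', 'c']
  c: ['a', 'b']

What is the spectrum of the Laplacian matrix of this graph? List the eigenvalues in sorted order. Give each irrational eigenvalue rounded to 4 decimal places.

[0, 3, 3]

With the vertex order [a, b, c], the degrees are [2, 2, 2], giving D = diag(2, 2, 2) and L = D - A. Since every row of L sums to 0, the all-ones vector is in the kernel and 0 is an eigenvalue. The single zero eigenvalue shows the graph is connected.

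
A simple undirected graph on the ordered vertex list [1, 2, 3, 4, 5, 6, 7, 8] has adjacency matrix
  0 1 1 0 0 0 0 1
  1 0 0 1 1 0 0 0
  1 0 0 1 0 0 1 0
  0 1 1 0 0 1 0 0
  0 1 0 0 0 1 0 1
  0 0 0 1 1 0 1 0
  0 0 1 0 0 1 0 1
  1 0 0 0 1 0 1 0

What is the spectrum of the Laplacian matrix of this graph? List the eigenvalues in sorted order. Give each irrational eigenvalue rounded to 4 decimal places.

[0, 2, 2, 2, 4, 4, 4, 6]

Reading degrees in the order [1, 2, 3, 4, 5, 6, 7, 8] gives [3, 3, 3, 3, 3, 3, 3, 3]; set D = diag(3, 3, 3, 3, 3, 3, 3, 3) and form L = D - A. The multiplicity of 0 as a Laplacian eigenvalue equals the number of connected components. The largest eigenvalue, 6, is at most the vertex count 8.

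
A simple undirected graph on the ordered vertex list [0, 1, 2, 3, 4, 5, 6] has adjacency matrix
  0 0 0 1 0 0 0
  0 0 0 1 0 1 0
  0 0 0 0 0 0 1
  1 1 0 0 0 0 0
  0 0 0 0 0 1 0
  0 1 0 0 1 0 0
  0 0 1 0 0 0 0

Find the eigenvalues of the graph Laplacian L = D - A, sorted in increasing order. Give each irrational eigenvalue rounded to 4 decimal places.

[0, 0, 0.3820, 1.3820, 2, 2.6180, 3.6180]

Each diagonal entry of L is the vertex degree and each off-diagonal entry is -1 where an edge is present, 0 otherwise; in the order [0, 1, 2, 3, 4, 5, 6] the diagonal is [1, 2, 1, 2, 1, 2, 1]. L is symmetric positive semidefinite, so every eigenvalue is real and nonnegative. The 2 zero eigenvalues correspond to the 2 connected components. There are 2 zeros in the spectrum, matching the 2 components. The eigenvalues sum to 10, which equals trace(L) = 2|E|.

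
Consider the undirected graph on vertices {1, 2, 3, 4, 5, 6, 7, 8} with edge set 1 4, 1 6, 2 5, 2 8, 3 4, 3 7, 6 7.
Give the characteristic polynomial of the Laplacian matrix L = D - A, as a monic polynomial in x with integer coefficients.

x^8 - 14x^7 + 78x^6 - 220x^5 + 330x^4 - 250x^3 + 75x^2

Reading degrees in the order [1, 2, 3, 4, 5, 6, 7, 8] gives [2, 2, 2, 2, 1, 2, 2, 1]; set D = diag(2, 2, 2, 2, 1, 2, 2, 1) and form L = D - A. Computing det(xI - L) by cofactor expansion (or equivalently via sum-over-permutations) gives x^8 - 14x^7 + 78x^6 - 220x^5 + 330x^4 - 250x^3 + 75x^2. Since p(0) = det(-L) = 0, x divides p(x). The largest eigenvalue, 3.6180, is at most the vertex count 8. There are 2 zeros in the spectrum, matching the 2 components.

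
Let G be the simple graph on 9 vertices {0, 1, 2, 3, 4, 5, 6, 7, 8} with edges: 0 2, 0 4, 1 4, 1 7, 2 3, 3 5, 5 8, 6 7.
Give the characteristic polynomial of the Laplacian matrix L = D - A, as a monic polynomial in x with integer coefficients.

x^9 - 16x^8 + 105x^7 - 364x^6 + 715x^5 - 792x^4 + 462x^3 - 120x^2 + 9x

With the vertex order [0, 1, 2, 3, 4, 5, 6, 7, 8], the degrees are [2, 2, 2, 2, 2, 2, 1, 2, 1], giving D = diag(2, 2, 2, 2, 2, 2, 1, 2, 1) and L = D - A. Computing det(xI - L) by cofactor expansion (or equivalently via sum-over-permutations) gives x^9 - 16x^8 + 105x^7 - 364x^6 + 715x^5 - 792x^4 + 462x^3 - 120x^2 + 9x. The coefficient of x^8 equals -trace(L) = -16, matching the sum of degrees. There is one zero in the spectrum, matching the 1 component.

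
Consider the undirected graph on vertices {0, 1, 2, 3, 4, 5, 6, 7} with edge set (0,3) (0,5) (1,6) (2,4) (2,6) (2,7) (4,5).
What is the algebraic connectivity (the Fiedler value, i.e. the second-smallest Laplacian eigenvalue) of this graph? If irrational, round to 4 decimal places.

Each diagonal entry of L is the vertex degree and each off-diagonal entry is -1 where an edge is present, 0 otherwise; in the order [0, 1, 2, 3, 4, 5, 6, 7] the diagonal is [2, 1, 3, 1, 2, 2, 2, 1]. The smallest Laplacian eigenvalue is always 0. The next one, lambda_2 = 0.1864, measures how hard the graph is to disconnect: larger values mean better connectivity.

0.1864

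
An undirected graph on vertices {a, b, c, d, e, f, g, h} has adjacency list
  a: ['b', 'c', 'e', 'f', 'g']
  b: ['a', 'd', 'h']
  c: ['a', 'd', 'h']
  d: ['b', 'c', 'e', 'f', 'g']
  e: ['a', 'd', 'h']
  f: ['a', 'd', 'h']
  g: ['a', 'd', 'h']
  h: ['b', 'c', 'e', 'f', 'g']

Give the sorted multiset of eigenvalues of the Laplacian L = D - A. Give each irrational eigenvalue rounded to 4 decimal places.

[0, 3, 3, 3, 3, 5, 5, 8]

Reading degrees in the order [a, b, c, d, e, f, g, h] gives [5, 3, 3, 5, 3, 3, 3, 5]; set D = diag(5, 3, 3, 5, 3, 3, 3, 5) and form L = D - A. Since every row of L sums to 0, the all-ones vector is in the kernel and 0 is an eigenvalue. The single zero eigenvalue shows the graph is connected. There is one zero in the spectrum, matching the 1 component.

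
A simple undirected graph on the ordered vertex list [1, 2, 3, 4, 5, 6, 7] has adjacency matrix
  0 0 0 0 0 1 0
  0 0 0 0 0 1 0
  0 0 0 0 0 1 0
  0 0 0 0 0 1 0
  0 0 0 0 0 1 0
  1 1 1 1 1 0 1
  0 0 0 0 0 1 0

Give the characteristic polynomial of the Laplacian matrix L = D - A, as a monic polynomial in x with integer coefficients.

Reading degrees in the order [1, 2, 3, 4, 5, 6, 7] gives [1, 1, 1, 1, 1, 6, 1]; set D = diag(1, 1, 1, 1, 1, 6, 1) and form L = D - A. L has integer entries, so p(x) = det(xI - L) has integer coefficients. Expanding the determinant yields x^7 - 12x^6 + 45x^5 - 80x^4 + 75x^3 - 36x^2 + 7x. The coefficient of x^6 equals -trace(L) = -12, matching the sum of degrees. There is one zero in the spectrum, matching the 1 component. The largest eigenvalue, 7, is at most the vertex count 7.

x^7 - 12x^6 + 45x^5 - 80x^4 + 75x^3 - 36x^2 + 7x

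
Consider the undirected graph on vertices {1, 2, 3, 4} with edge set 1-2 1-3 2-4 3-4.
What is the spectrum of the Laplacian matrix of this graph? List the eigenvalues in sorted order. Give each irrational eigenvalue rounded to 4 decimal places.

Reading degrees in the order [1, 2, 3, 4] gives [2, 2, 2, 2]; set D = diag(2, 2, 2, 2) and form L = D - A. Since every row of L sums to 0, the all-ones vector is in the kernel and 0 is an eigenvalue. The single zero eigenvalue shows the graph is connected.

[0, 2, 2, 4]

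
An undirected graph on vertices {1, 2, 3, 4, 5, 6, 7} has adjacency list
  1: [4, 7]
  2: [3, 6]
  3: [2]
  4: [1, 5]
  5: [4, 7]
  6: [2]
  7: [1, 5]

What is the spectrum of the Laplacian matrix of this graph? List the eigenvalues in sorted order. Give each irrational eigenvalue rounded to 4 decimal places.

[0, 0, 1, 2, 2, 3, 4]

With the vertex order [1, 2, 3, 4, 5, 6, 7], the degrees are [2, 2, 1, 2, 2, 1, 2], giving D = diag(2, 2, 1, 2, 2, 1, 2) and L = D - A. Since every row of L sums to 0, the all-ones vector is in the kernel and 0 is an eigenvalue. The 2 zero eigenvalues correspond to the 2 connected components. There are 2 zeros in the spectrum, matching the 2 components.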